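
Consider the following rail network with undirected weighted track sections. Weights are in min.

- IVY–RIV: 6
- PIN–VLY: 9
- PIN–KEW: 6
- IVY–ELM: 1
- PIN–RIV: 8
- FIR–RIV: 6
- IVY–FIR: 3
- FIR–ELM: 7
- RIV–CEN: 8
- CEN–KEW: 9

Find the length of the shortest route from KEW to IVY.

Enumerating some paths:
KEW - CEN - RIV - IVY: 9+8+6 = 23
KEW - PIN - RIV - FIR - IVY: 6+8+6+3 = 23
KEW - PIN - RIV - IVY: 6+8+6 = 20
KEW - CEN - RIV - FIR - IVY: 9+8+6+3 = 26
Cheapest is KEW - PIN - RIV - IVY at 20 min.

20 min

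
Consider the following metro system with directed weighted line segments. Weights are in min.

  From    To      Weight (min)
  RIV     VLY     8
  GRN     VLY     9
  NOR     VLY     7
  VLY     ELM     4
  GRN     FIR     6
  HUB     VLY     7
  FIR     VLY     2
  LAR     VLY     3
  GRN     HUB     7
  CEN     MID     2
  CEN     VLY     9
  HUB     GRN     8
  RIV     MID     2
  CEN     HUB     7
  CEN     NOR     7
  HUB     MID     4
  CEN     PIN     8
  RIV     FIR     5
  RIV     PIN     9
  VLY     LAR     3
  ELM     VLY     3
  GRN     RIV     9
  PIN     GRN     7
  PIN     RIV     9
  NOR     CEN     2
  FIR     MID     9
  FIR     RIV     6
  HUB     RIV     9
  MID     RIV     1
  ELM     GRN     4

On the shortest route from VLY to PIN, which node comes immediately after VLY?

ELM

Candidate routes:
VLY - ELM - GRN - RIV - PIN: 4+4+9+9 = 26
VLY - ELM - GRN - FIR - RIV - PIN: 4+4+6+6+9 = 29
VLY - ELM - GRN - HUB - MID - RIV - PIN: 4+4+7+4+1+9 = 29
The minimum is 26 min via VLY - ELM - GRN - RIV - PIN.
So from VLY the first move is to ELM.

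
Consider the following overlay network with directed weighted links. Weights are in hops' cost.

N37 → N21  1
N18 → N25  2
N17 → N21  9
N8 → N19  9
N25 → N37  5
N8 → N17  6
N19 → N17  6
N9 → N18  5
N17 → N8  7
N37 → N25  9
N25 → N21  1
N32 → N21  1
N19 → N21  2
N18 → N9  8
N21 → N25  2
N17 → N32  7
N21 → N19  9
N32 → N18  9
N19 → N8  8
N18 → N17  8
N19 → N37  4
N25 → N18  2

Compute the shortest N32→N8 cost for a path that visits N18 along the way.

Shortest N32→N18: N32–N21–N25–N18 = 5
Best N18 to N8: N18–N17–N8 costing 15
Total via N18: 5 + 15 = 20 hops' cost.

20 hops' cost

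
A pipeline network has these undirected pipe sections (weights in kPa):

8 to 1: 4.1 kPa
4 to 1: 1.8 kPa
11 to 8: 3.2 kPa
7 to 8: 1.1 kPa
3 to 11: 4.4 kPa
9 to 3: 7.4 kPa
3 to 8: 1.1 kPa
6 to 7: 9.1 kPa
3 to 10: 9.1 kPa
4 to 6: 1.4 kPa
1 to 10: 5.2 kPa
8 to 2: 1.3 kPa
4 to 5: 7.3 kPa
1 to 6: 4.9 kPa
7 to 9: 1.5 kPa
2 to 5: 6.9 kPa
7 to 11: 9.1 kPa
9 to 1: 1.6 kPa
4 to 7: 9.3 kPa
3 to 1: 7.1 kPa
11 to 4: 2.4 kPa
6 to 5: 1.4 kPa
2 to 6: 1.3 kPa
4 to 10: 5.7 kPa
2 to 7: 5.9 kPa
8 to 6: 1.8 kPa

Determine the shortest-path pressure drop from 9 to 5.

5.8 kPa

Candidate routes:
9 - 1 - 4 - 6 - 5: 1.6+1.8+1.4+1.4 = 6.2
9 - 7 - 8 - 2 - 6 - 5: 1.5+1.1+1.3+1.3+1.4 = 6.6
9 - 7 - 8 - 6 - 5: 1.5+1.1+1.8+1.4 = 5.8
Cheapest is 9 - 7 - 8 - 6 - 5 at 5.8 kPa.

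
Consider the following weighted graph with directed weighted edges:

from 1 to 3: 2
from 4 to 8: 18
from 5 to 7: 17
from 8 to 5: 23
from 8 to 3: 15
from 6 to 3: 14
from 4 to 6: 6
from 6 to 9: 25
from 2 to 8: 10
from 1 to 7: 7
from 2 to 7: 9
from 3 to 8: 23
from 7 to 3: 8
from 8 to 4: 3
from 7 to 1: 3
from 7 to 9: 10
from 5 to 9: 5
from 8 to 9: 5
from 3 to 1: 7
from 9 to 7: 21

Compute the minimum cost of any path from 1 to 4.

Running Dijkstra from 1:
1: 0
3: 2  (via 1)
7: 7  (via 1)
9: 17  (via 7)
8: 25  (via 3)
4: 28  (via 8)
Shortest route: 1–3–8–4 = 28.

28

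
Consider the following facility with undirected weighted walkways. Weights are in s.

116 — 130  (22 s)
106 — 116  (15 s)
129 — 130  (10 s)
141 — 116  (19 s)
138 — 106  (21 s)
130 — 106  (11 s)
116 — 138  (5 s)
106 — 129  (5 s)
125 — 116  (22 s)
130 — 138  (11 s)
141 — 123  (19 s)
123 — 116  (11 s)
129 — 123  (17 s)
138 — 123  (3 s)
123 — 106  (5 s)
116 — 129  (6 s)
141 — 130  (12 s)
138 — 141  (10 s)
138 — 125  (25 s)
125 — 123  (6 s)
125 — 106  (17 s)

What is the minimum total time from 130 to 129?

10 s

Shortest distances from 130:
130: 0
129: 10  (via 130)
Shortest route: 130–129 = 10 s.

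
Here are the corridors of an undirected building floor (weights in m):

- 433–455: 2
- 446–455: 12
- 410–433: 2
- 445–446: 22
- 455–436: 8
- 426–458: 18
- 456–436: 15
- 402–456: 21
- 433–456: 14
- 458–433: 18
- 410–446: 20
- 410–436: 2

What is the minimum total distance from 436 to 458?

22 m

Shortest distances from 436:
436: 0
410: 2  (via 436)
433: 4  (via 410)
455: 6  (via 433)
456: 15  (via 436)
446: 18  (via 455)
458: 22  (via 433)
Shortest route: 436 → 410 → 433 → 458 = 22 m.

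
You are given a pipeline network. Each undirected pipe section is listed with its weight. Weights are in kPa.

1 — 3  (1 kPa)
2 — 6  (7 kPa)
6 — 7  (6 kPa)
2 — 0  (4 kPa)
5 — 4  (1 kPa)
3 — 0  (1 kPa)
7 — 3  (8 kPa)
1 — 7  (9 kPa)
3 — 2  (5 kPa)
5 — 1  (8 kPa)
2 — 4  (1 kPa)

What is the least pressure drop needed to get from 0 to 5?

6 kPa

Enumerating some paths:
0–3–1–5: 1+1+8 = 10
0–3–2–4–5: 1+5+1+1 = 8
0–2–4–5: 4+1+1 = 6
The minimum is 6 kPa via 0–2–4–5.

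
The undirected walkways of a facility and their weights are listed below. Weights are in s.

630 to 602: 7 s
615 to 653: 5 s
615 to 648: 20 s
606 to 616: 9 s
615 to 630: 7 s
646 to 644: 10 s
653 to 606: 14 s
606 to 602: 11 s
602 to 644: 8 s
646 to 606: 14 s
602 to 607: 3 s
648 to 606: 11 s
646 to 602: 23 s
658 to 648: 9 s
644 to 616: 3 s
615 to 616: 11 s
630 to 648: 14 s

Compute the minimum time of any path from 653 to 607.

Settle nodes by increasing distance from 653:
653: 0
615: 5  (via 653)
630: 12  (via 615)
606: 14  (via 653)
616: 16  (via 615)
602: 19  (via 630)
644: 19  (via 616)
607: 22  (via 602)
Shortest route: 653 → 615 → 630 → 602 → 607 = 22 s.

22 s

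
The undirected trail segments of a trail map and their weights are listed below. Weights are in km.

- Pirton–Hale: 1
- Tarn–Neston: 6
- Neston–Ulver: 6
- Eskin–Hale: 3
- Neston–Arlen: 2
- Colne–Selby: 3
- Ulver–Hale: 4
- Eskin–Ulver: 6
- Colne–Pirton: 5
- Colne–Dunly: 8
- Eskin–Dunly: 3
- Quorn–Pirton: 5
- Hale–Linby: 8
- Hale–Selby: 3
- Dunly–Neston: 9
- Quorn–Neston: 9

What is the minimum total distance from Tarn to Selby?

Compare a few routes:
Tarn–Neston–Ulver–Hale–Selby: 6+6+4+3 = 19
Tarn–Neston–Dunly–Eskin–Hale–Selby: 6+9+3+3+3 = 24
The minimum is 19 km via Tarn–Neston–Ulver–Hale–Selby.

19 km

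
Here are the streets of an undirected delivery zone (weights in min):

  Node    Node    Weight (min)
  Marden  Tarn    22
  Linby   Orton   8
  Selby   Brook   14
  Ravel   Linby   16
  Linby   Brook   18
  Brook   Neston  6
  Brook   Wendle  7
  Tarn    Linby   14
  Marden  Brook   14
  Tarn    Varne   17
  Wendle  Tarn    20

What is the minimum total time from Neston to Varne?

50 min

Candidate routes:
Neston → Brook → Marden → Tarn → Varne: 6+14+22+17 = 59
Neston → Brook → Linby → Tarn → Varne: 6+18+14+17 = 55
Neston → Brook → Wendle → Tarn → Varne: 6+7+20+17 = 50
The minimum is 50 min via Neston → Brook → Wendle → Tarn → Varne.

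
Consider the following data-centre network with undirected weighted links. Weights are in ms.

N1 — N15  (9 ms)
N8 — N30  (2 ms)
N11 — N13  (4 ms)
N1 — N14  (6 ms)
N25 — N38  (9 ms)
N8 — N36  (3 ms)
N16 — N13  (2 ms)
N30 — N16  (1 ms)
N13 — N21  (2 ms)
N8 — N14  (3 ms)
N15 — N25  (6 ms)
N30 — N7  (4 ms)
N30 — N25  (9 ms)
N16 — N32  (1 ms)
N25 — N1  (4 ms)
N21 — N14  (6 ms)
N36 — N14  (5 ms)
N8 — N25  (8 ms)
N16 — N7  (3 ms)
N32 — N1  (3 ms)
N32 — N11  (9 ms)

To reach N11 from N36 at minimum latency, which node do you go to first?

Enumerating some paths:
N36–N14–N21–N13–N11: 5+6+2+4 = 17
N36–N8–N30–N16–N32–N11: 3+2+1+1+9 = 16
N36–N8–N30–N16–N13–N11: 3+2+1+2+4 = 12
Cheapest is N36–N8–N30–N16–N13–N11 at 12 ms.
So from N36 the first move is to N8.

N8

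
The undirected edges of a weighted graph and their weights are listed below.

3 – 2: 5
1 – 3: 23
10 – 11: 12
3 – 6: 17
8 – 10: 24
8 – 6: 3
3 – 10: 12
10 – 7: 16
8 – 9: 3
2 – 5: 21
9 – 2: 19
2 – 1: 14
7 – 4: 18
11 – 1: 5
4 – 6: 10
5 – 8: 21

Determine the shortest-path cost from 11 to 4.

Compare a few routes:
11 → 10 → 8 → 6 → 4: 12+24+3+10 = 49
11 → 10 → 7 → 4: 12+16+18 = 46
Cheapest is 11 → 10 → 7 → 4 at 46.

46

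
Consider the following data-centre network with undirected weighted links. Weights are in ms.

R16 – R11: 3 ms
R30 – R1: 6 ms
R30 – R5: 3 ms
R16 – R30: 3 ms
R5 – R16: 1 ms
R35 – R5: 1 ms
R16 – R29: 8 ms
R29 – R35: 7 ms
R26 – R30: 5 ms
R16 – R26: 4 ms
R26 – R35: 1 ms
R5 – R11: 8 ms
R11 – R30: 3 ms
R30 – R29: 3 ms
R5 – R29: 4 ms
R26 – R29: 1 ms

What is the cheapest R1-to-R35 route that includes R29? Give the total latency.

Best R1 to R29: R1–R30–R29 costing 9
Best R29 to R35: R29–R26–R35 costing 2
Total via R29: 9 + 2 = 11 ms.

11 ms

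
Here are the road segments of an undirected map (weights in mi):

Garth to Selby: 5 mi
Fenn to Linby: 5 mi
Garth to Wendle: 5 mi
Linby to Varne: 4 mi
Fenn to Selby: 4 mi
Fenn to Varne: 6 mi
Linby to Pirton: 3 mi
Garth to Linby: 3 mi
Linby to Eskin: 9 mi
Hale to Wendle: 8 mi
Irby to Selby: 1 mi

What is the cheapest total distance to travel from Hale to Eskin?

25 mi

Compare a few routes:
Hale–Wendle–Garth–Linby–Eskin: 8+5+3+9 = 25
Hale–Wendle–Garth–Selby–Fenn–Varne–Linby–Eskin: 8+5+5+4+6+4+9 = 41
Hale–Wendle–Garth–Selby–Fenn–Linby–Eskin: 8+5+5+4+5+9 = 36
Cheapest is Hale–Wendle–Garth–Linby–Eskin at 25 mi.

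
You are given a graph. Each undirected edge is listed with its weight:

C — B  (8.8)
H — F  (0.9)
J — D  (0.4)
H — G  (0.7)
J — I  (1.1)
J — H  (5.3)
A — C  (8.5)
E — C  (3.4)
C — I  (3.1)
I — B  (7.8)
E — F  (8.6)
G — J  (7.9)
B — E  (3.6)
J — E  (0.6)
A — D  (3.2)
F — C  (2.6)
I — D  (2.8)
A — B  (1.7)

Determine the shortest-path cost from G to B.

Running Dijkstra from G:
G: 0
H: 0.7  (via G)
F: 1.6  (via H)
C: 4.2  (via F)
J: 6  (via H)
D: 6.4  (via J)
E: 6.6  (via J)
I: 7.1  (via J)
A: 9.6  (via D)
B: 10.2  (via E)
Shortest route: G → H → J → E → B = 10.2.

10.2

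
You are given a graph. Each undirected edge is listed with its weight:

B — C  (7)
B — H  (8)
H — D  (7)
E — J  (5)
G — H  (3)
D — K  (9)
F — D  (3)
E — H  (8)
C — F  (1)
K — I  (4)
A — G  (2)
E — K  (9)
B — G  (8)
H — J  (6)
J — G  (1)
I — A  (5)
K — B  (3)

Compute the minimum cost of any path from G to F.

Settle nodes by increasing distance from G:
G: 0
J: 1  (via G)
A: 2  (via G)
H: 3  (via G)
E: 6  (via J)
I: 7  (via A)
B: 8  (via G)
D: 10  (via H)
K: 11  (via I)
F: 13  (via D)
Shortest route: G → H → D → F = 13.

13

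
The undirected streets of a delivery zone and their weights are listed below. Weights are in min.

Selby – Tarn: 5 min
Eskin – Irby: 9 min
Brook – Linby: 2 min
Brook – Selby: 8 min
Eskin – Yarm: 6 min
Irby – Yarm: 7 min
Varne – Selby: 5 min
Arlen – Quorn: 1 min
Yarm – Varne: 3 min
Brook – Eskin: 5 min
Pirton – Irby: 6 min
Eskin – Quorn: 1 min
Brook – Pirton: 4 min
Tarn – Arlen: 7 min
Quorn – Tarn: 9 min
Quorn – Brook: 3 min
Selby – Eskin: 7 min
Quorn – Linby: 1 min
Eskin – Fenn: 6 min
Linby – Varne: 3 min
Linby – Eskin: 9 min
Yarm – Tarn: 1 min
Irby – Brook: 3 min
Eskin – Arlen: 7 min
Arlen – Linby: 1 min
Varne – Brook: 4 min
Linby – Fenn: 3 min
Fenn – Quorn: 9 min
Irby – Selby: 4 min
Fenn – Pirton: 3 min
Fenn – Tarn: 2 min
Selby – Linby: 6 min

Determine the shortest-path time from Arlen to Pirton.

Candidate routes:
Arlen → Quorn → Brook → Pirton: 1+3+4 = 8
Arlen → Linby → Brook → Pirton: 1+2+4 = 7
The minimum is 7 min via Arlen → Linby → Brook → Pirton.

7 min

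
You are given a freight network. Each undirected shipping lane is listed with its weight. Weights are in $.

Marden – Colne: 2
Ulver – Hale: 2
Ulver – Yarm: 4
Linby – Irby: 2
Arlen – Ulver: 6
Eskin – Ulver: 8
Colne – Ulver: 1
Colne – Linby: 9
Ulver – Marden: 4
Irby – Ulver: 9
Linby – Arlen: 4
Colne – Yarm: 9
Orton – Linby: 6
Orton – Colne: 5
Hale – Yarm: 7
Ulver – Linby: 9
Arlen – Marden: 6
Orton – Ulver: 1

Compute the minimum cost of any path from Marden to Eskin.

$11

Running Dijkstra from Marden:
Marden: 0
Colne: 2  (via Marden)
Ulver: 3  (via Colne)
Orton: 4  (via Ulver)
Hale: 5  (via Ulver)
Arlen: 6  (via Marden)
Yarm: 7  (via Ulver)
Linby: 10  (via Orton)
Eskin: 11  (via Ulver)
Shortest route: Marden → Colne → Ulver → Eskin = $11.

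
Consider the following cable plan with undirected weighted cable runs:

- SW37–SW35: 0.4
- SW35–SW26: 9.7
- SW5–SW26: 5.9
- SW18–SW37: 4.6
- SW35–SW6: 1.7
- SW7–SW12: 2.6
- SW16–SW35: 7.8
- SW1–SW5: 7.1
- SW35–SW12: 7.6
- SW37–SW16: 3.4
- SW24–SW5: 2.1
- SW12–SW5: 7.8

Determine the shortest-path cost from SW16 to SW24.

Candidate routes:
SW16–SW37–SW35–SW12–SW5–SW24: 3.4+0.4+7.6+7.8+2.1 = 21.3
SW16–SW35–SW12–SW5–SW24: 7.8+7.6+7.8+2.1 = 25.3
SW16–SW37–SW35–SW26–SW5–SW24: 3.4+0.4+9.7+5.9+2.1 = 21.5
SW16–SW35–SW26–SW5–SW24: 7.8+9.7+5.9+2.1 = 25.5
Cheapest is SW16–SW37–SW35–SW12–SW5–SW24 at 21.3.

21.3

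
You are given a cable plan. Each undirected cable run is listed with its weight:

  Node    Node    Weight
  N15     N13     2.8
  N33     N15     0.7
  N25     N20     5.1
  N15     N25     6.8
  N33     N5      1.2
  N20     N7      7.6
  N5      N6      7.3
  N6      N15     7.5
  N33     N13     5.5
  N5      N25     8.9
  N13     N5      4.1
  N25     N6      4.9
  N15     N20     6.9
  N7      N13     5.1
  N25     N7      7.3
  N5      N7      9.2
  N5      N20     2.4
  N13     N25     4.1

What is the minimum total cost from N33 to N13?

3.5

Enumerating some paths:
N33 → N15 → N13: 0.7+2.8 = 3.5
N33 → N13: 5.5 = 5.5
N33 → N5 → N13: 1.2+4.1 = 5.3
Cheapest is N33 → N15 → N13 at 3.5.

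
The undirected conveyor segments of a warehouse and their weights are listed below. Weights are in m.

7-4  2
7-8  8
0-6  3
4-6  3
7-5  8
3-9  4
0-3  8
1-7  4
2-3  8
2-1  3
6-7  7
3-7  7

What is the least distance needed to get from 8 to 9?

19 m

Enumerating some paths:
8 - 7 - 6 - 0 - 3 - 9: 8+7+3+8+4 = 30
8 - 7 - 3 - 9: 8+7+4 = 19
8 - 7 - 1 - 2 - 3 - 9: 8+4+3+8+4 = 27
8 - 7 - 4 - 6 - 0 - 3 - 9: 8+2+3+3+8+4 = 28
Cheapest is 8 - 7 - 3 - 9 at 19 m.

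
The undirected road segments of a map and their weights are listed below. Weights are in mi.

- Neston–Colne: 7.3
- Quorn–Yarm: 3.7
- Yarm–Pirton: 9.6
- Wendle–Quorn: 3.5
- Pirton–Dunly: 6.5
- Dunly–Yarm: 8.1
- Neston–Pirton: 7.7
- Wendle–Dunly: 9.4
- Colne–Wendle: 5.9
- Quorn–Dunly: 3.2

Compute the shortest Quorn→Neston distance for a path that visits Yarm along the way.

Best Quorn to Yarm: Quorn → Yarm costing 3.7
Shortest Yarm→Neston: Yarm → Pirton → Neston = 17.3
Total via Yarm: 3.7 + 17.3 = 21 mi.

21 mi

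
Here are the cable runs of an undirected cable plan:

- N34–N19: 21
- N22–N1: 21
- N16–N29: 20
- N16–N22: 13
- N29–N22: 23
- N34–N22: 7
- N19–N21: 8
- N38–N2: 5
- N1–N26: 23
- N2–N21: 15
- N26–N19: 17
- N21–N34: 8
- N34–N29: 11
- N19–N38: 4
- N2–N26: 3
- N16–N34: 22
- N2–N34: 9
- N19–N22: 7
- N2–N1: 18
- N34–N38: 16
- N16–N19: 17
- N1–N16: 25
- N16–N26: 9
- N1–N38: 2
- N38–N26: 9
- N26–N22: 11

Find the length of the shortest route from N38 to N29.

25

Shortest distances from N38:
N38: 0
N1: 2  (via N38)
N19: 4  (via N38)
N2: 5  (via N38)
N26: 8  (via N2)
N22: 11  (via N19)
N21: 12  (via N19)
N34: 14  (via N2)
N16: 17  (via N26)
N29: 25  (via N34)
Shortest route: N38–N2–N34–N29 = 25.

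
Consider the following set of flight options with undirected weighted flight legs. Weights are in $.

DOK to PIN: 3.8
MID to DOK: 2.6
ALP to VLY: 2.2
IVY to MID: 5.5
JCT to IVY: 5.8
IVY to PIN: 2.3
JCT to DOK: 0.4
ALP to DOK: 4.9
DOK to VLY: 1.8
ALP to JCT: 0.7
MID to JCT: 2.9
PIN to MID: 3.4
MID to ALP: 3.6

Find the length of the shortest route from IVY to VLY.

$7.9

Compare a few routes:
IVY - PIN - DOK - VLY: 2.3+3.8+1.8 = 7.9
IVY - JCT - DOK - VLY: 5.8+0.4+1.8 = 8
IVY - JCT - ALP - VLY: 5.8+0.7+2.2 = 8.7
IVY - PIN - DOK - JCT - ALP - VLY: 2.3+3.8+0.4+0.7+2.2 = 9.4
Cheapest is IVY - PIN - DOK - VLY at $7.9.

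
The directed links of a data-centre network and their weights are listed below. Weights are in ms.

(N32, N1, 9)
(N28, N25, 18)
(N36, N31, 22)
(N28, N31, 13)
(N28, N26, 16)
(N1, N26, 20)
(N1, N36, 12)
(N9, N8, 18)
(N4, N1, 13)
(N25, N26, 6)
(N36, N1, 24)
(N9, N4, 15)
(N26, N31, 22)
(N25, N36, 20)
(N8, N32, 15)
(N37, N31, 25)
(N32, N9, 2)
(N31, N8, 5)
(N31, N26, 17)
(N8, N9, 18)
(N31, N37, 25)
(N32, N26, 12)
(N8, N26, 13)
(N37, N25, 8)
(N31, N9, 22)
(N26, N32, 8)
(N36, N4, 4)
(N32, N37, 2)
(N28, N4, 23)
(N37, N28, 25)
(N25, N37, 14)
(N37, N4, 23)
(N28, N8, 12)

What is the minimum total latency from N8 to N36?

36 ms

Shortest distances from N8:
N8: 0
N26: 13  (via N8)
N32: 15  (via N8)
N37: 17  (via N32)
N9: 17  (via N32)
N1: 24  (via N32)
N25: 25  (via N37)
N4: 32  (via N9)
N31: 35  (via N26)
N36: 36  (via N1)
Shortest route: N8 → N32 → N1 → N36 = 36 ms.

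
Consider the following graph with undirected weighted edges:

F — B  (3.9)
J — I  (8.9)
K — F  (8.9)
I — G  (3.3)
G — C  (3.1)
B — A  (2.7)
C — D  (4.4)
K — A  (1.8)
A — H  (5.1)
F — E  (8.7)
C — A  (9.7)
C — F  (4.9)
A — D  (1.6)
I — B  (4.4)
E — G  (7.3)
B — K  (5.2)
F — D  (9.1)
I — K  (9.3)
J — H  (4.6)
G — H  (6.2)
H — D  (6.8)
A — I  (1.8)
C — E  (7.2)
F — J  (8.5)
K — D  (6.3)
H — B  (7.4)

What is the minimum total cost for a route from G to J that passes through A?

Best G to A: G → I → A costing 5.1
Best A to J: A → H → J costing 9.7
Total via A: 5.1 + 9.7 = 14.8.

14.8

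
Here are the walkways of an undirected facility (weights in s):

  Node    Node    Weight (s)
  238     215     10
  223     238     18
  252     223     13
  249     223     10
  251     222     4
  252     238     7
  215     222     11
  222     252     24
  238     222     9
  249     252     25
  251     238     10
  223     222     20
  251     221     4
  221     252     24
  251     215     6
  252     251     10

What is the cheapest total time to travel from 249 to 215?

Candidate routes:
249 - 223 - 252 - 238 - 215: 10+13+7+10 = 40
249 - 223 - 238 - 215: 10+18+10 = 38
249 - 223 - 222 - 251 - 215: 10+20+4+6 = 40
249 - 223 - 252 - 251 - 215: 10+13+10+6 = 39
The minimum is 38 s via 249 - 223 - 238 - 215.

38 s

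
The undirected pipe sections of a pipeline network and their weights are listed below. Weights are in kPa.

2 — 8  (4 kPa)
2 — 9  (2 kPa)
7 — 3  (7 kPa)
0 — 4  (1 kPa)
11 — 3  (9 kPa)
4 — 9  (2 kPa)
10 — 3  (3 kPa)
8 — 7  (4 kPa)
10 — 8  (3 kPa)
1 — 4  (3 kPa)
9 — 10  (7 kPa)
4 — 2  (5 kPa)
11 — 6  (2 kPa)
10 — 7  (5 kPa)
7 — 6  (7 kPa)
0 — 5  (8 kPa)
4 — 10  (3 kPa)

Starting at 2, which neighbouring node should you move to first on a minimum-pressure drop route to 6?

Candidate routes:
2–8–10–7–6: 4+3+5+7 = 19
2–8–7–6: 4+4+7 = 15
2–9–4–10–7–6: 2+2+3+5+7 = 19
The minimum is 15 kPa via 2–8–7–6.
So from 2 the first move is to 8.

8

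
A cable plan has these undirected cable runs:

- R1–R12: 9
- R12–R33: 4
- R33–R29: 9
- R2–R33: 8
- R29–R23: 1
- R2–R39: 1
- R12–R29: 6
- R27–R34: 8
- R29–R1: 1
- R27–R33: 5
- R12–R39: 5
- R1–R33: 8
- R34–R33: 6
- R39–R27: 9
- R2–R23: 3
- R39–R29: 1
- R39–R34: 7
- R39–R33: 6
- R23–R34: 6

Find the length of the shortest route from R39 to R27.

9

Settle nodes by increasing distance from R39:
R39: 0
R2: 1  (via R39)
R29: 1  (via R39)
R1: 2  (via R29)
R23: 2  (via R29)
R12: 5  (via R39)
R33: 6  (via R39)
R34: 7  (via R39)
R27: 9  (via R39)
Shortest route: R39–R27 = 9.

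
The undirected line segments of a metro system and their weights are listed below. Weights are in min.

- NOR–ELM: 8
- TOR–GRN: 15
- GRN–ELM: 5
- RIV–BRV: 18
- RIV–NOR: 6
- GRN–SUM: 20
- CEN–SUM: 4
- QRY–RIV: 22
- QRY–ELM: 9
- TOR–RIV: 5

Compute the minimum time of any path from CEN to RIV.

Settle nodes by increasing distance from CEN:
CEN: 0
SUM: 4  (via CEN)
GRN: 24  (via SUM)
ELM: 29  (via GRN)
NOR: 37  (via ELM)
QRY: 38  (via ELM)
TOR: 39  (via GRN)
RIV: 43  (via NOR)
Shortest route: CEN → SUM → GRN → ELM → NOR → RIV = 43 min.

43 min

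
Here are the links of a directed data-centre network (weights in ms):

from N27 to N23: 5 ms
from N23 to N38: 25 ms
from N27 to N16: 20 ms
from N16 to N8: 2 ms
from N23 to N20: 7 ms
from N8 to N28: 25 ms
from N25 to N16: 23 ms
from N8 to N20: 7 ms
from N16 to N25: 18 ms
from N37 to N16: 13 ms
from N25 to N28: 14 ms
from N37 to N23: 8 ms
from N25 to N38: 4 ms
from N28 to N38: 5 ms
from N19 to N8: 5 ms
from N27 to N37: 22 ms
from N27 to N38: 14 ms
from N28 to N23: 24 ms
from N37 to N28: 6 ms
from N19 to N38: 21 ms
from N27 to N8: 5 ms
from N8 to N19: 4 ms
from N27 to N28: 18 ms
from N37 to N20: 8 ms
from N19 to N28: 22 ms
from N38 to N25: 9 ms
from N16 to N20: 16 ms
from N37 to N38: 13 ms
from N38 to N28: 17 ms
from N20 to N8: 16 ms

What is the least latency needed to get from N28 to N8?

39 ms

Compare a few routes:
N28 - N38 - N25 - N16 - N8: 5+9+23+2 = 39
N28 - N23 - N20 - N8: 24+7+16 = 47
N28 - N38 - N25 - N16 - N20 - N8: 5+9+23+16+16 = 69
The minimum is 39 ms via N28 - N38 - N25 - N16 - N8.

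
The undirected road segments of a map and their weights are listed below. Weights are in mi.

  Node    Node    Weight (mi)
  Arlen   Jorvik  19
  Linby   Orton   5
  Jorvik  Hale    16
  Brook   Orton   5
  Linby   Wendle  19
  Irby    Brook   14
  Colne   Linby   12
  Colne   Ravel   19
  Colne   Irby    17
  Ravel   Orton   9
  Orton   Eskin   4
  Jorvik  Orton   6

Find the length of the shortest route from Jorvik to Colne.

Shortest distances from Jorvik:
Jorvik: 0
Orton: 6  (via Jorvik)
Eskin: 10  (via Orton)
Linby: 11  (via Orton)
Brook: 11  (via Orton)
Ravel: 15  (via Orton)
Hale: 16  (via Jorvik)
Arlen: 19  (via Jorvik)
Colne: 23  (via Linby)
Shortest route: Jorvik → Orton → Linby → Colne = 23 mi.

23 mi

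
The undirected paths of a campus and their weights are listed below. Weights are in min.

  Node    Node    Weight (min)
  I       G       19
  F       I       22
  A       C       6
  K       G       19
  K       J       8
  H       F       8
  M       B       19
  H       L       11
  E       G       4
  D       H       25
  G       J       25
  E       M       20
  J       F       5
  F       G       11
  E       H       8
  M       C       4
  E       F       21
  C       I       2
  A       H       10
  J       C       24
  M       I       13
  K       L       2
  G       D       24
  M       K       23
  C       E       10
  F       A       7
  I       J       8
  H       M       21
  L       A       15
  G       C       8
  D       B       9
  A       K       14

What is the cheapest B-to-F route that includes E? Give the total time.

Best B to E: B–M–C–E costing 33
Best E to F: E–G–F costing 15
Total via E: 33 + 15 = 48 min.

48 min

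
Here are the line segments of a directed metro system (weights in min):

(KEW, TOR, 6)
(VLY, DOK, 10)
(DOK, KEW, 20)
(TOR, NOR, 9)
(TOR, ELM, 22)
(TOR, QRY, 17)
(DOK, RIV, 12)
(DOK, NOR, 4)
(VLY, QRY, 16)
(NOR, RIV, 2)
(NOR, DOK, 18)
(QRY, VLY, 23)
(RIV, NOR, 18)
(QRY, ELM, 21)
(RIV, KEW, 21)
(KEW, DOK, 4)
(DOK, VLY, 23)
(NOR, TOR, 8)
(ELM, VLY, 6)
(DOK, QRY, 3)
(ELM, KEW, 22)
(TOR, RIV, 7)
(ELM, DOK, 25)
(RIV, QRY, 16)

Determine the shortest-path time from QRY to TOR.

45 min

Settle nodes by increasing distance from QRY:
QRY: 0
ELM: 21  (via QRY)
VLY: 23  (via QRY)
DOK: 33  (via VLY)
NOR: 37  (via DOK)
RIV: 39  (via NOR)
KEW: 43  (via ELM)
TOR: 45  (via NOR)
Shortest route: QRY → VLY → DOK → NOR → TOR = 45 min.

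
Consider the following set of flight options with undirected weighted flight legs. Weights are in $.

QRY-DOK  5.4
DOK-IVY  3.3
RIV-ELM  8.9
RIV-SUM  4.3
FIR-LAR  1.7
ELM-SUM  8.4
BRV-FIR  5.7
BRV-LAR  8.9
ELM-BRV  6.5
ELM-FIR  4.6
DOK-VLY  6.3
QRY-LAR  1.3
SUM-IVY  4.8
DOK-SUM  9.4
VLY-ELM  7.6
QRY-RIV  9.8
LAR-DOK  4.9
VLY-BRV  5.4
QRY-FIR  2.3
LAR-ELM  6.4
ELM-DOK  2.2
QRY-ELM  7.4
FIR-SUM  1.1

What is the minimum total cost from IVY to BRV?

$11.6

Candidate routes:
IVY–DOK–ELM–BRV: 3.3+2.2+6.5 = 12
IVY–SUM–FIR–BRV: 4.8+1.1+5.7 = 11.6
Cheapest is IVY–SUM–FIR–BRV at $11.6.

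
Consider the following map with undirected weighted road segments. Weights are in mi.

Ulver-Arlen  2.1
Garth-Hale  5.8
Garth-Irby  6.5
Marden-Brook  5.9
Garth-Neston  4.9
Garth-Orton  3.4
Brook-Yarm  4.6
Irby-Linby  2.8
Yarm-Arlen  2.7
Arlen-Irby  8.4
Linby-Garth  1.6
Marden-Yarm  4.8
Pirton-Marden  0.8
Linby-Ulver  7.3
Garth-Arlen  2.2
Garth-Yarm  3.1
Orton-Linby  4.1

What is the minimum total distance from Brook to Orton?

11.1 mi

Settle nodes by increasing distance from Brook:
Brook: 0
Yarm: 4.6  (via Brook)
Marden: 5.9  (via Brook)
Pirton: 6.7  (via Marden)
Arlen: 7.3  (via Yarm)
Garth: 7.7  (via Yarm)
Linby: 9.3  (via Garth)
Ulver: 9.4  (via Arlen)
Orton: 11.1  (via Garth)
Shortest route: Brook → Yarm → Garth → Orton = 11.1 mi.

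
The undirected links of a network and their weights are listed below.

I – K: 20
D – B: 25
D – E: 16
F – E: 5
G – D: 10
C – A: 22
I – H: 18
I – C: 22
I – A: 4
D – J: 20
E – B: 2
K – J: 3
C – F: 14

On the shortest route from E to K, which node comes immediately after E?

Enumerating some paths:
E - D - J - K: 16+20+3 = 39
E - B - D - J - K: 2+25+20+3 = 50
E - F - C - I - K: 5+14+22+20 = 61
Cheapest is E - D - J - K at 39.
So from E the first move is to D.

D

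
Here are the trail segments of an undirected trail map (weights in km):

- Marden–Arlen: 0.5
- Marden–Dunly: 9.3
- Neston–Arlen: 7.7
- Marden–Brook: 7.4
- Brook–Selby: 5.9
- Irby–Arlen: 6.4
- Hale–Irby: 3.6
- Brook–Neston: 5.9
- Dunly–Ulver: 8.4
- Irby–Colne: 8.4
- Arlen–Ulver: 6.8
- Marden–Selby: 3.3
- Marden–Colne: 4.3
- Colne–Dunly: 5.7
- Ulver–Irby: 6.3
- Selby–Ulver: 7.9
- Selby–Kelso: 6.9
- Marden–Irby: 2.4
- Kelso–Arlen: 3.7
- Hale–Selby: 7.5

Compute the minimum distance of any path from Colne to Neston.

Compare a few routes:
Colne - Marden - Arlen - Neston: 4.3+0.5+7.7 = 12.5
Colne - Irby - Marden - Arlen - Neston: 8.4+2.4+0.5+7.7 = 19
Colne - Marden - Brook - Neston: 4.3+7.4+5.9 = 17.6
Cheapest is Colne - Marden - Arlen - Neston at 12.5 km.

12.5 km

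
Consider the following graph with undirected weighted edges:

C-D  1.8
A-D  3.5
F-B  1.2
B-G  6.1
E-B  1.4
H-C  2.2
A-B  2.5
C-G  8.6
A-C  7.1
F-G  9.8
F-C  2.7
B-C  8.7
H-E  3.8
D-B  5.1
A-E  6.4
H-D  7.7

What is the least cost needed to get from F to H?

Shortest distances from F:
F: 0
B: 1.2  (via F)
E: 2.6  (via B)
C: 2.7  (via F)
A: 3.7  (via B)
D: 4.5  (via C)
H: 4.9  (via C)
Shortest route: F–C–H = 4.9.

4.9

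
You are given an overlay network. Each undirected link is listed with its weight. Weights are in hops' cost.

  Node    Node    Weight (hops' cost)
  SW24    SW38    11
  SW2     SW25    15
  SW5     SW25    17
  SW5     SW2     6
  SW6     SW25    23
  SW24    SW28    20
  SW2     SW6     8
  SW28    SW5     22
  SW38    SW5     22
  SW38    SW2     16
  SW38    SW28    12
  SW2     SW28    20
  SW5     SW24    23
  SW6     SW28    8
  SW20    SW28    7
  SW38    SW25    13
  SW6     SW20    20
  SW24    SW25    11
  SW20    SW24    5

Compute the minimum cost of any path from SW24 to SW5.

Settle nodes by increasing distance from SW24:
SW24: 0
SW20: 5  (via SW24)
SW38: 11  (via SW24)
SW25: 11  (via SW24)
SW28: 12  (via SW20)
SW6: 20  (via SW28)
SW5: 23  (via SW24)
Shortest route: SW24–SW5 = 23 hops' cost.

23 hops' cost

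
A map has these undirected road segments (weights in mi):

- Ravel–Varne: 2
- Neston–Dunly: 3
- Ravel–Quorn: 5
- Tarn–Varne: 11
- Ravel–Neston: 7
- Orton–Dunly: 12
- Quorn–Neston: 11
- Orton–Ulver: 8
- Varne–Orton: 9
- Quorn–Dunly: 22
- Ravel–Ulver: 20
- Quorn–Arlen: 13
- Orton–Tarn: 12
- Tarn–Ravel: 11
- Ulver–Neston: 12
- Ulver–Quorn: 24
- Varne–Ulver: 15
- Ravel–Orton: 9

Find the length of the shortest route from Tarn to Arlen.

29 mi

Running Dijkstra from Tarn:
Tarn: 0
Ravel: 11  (via Tarn)
Varne: 11  (via Tarn)
Orton: 12  (via Tarn)
Quorn: 16  (via Ravel)
Neston: 18  (via Ravel)
Ulver: 20  (via Orton)
Dunly: 21  (via Neston)
Arlen: 29  (via Quorn)
Shortest route: Tarn–Ravel–Quorn–Arlen = 29 mi.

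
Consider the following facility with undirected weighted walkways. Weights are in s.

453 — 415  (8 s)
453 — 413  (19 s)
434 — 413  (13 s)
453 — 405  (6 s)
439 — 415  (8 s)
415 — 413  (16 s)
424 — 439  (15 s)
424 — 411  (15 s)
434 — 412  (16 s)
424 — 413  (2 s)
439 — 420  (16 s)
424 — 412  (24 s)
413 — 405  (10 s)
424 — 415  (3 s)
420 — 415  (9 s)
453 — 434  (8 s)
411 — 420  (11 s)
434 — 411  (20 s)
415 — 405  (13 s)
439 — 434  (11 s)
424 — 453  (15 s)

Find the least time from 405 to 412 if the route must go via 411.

63 s

Shortest 405→411: 405 → 413 → 424 → 411 = 27
Shortest 411→412: 411 → 434 → 412 = 36
Total via 411: 27 + 36 = 63 s.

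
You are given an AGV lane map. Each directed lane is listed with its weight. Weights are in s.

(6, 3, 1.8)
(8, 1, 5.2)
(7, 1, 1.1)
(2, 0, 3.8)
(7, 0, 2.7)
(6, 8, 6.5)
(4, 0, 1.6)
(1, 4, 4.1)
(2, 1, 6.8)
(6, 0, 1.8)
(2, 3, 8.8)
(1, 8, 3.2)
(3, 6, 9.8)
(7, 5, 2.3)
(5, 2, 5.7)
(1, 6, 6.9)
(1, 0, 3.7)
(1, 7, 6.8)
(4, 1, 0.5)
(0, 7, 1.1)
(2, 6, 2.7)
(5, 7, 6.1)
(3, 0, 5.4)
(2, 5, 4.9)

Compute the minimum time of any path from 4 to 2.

Settle nodes by increasing distance from 4:
4: 0
1: 0.5  (via 4)
0: 1.6  (via 4)
7: 2.7  (via 0)
8: 3.7  (via 1)
5: 5  (via 7)
6: 7.4  (via 1)
3: 9.2  (via 6)
2: 10.7  (via 5)
Shortest route: 4–0–7–5–2 = 10.7 s.

10.7 s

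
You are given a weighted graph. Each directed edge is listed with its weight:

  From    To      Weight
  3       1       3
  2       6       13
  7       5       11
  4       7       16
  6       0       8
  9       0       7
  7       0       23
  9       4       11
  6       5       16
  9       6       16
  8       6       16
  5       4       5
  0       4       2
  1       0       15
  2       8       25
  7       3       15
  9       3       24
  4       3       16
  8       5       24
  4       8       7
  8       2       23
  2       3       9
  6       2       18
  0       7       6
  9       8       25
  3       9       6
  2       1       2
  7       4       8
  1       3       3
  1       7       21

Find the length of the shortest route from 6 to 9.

29

Settle nodes by increasing distance from 6:
6: 0
0: 8  (via 6)
4: 10  (via 0)
7: 14  (via 0)
5: 16  (via 6)
8: 17  (via 4)
2: 18  (via 6)
1: 20  (via 2)
3: 23  (via 1)
9: 29  (via 3)
Shortest route: 6–2–1–3–9 = 29.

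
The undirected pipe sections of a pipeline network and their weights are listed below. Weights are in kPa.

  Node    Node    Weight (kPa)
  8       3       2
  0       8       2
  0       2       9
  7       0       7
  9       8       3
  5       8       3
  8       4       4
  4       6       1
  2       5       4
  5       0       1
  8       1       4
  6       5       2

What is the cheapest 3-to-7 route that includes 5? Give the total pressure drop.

13 kPa

Best 3 to 5: 3–8–5 costing 5
Best 5 to 7: 5–0–7 costing 8
Total via 5: 5 + 8 = 13 kPa.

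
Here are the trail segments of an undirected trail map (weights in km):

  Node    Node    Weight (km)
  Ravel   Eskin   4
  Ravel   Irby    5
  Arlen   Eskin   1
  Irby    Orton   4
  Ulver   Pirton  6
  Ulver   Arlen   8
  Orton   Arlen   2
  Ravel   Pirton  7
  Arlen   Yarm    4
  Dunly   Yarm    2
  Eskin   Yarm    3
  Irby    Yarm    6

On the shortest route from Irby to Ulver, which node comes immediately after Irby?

Orton

Candidate routes:
Irby–Orton–Arlen–Ulver: 4+2+8 = 14
Irby–Yarm–Eskin–Arlen–Ulver: 6+3+1+8 = 18
Cheapest is Irby–Orton–Arlen–Ulver at 14 km.
So from Irby the first move is to Orton.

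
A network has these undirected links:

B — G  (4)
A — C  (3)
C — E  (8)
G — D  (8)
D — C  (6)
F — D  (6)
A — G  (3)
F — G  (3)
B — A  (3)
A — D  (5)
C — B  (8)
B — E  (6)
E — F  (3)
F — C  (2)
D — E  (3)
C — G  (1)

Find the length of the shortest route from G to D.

7

Settle nodes by increasing distance from G:
G: 0
C: 1  (via G)
A: 3  (via G)
F: 3  (via G)
B: 4  (via G)
E: 6  (via F)
D: 7  (via C)
Shortest route: G–C–D = 7.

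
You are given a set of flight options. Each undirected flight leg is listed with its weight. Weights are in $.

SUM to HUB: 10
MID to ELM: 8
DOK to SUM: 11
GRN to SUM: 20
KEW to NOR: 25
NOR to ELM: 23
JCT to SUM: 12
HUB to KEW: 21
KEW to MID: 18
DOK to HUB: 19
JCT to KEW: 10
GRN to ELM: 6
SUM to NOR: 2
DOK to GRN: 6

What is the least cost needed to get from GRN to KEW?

$32

Compare a few routes:
GRN - SUM - JCT - KEW: 20+12+10 = 42
GRN - ELM - MID - KEW: 6+8+18 = 32
GRN - DOK - SUM - JCT - KEW: 6+11+12+10 = 39
GRN - DOK - SUM - NOR - KEW: 6+11+2+25 = 44
Cheapest is GRN - ELM - MID - KEW at $32.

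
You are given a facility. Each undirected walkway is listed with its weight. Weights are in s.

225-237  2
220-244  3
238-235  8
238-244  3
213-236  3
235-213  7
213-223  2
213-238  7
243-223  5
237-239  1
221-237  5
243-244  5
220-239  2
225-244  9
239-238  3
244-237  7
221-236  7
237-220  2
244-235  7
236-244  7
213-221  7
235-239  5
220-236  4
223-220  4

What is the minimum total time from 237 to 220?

Settle nodes by increasing distance from 237:
237: 0
239: 1  (via 237)
220: 2  (via 237)
Shortest route: 237–220 = 2 s.

2 s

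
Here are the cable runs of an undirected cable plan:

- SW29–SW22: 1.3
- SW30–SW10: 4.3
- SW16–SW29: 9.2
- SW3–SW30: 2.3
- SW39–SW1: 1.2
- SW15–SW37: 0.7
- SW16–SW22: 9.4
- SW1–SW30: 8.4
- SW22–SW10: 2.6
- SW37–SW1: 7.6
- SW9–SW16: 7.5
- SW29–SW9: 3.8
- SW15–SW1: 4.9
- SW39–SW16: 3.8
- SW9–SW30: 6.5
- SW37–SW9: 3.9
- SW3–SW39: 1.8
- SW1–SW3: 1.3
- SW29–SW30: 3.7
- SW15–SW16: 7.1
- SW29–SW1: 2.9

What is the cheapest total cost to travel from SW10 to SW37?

11.6

Running Dijkstra from SW10:
SW10: 0
SW22: 2.6  (via SW10)
SW29: 3.9  (via SW22)
SW30: 4.3  (via SW10)
SW3: 6.6  (via SW30)
SW1: 6.8  (via SW29)
SW9: 7.7  (via SW29)
SW39: 8  (via SW1)
SW37: 11.6  (via SW9)
Shortest route: SW10–SW22–SW29–SW9–SW37 = 11.6.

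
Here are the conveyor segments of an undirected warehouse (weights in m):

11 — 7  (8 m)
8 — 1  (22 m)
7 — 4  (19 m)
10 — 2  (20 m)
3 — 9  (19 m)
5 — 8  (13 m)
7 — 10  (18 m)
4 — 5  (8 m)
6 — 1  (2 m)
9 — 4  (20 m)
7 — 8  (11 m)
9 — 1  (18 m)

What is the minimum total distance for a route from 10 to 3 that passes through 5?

Shortest 10→5: 10 → 7 → 8 → 5 = 42
Shortest 5→3: 5 → 4 → 9 → 3 = 47
Total via 5: 42 + 47 = 89 m.

89 m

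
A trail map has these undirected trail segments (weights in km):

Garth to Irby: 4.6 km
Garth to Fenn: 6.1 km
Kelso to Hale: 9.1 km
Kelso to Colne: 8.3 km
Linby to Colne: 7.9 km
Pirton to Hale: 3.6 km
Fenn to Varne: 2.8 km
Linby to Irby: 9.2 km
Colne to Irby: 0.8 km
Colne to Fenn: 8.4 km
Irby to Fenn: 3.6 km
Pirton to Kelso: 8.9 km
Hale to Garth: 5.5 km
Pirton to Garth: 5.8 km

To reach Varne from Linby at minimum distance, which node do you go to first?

Enumerating some paths:
Linby - Colne - Irby - Fenn - Varne: 7.9+0.8+3.6+2.8 = 15.1
Linby - Colne - Fenn - Varne: 7.9+8.4+2.8 = 19.1
Linby - Irby - Fenn - Varne: 9.2+3.6+2.8 = 15.6
Cheapest is Linby - Colne - Irby - Fenn - Varne at 15.1 km.
So from Linby the first move is to Colne.

Colne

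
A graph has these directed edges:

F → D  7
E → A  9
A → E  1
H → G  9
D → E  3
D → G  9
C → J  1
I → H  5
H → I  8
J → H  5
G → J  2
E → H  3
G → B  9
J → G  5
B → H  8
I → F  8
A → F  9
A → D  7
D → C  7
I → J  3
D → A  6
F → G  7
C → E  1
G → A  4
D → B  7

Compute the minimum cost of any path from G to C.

Settle nodes by increasing distance from G:
G: 0
J: 2  (via G)
A: 4  (via G)
E: 5  (via A)
H: 7  (via J)
B: 9  (via G)
D: 11  (via A)
F: 13  (via A)
I: 15  (via H)
C: 18  (via D)
Shortest route: G → A → D → C = 18.

18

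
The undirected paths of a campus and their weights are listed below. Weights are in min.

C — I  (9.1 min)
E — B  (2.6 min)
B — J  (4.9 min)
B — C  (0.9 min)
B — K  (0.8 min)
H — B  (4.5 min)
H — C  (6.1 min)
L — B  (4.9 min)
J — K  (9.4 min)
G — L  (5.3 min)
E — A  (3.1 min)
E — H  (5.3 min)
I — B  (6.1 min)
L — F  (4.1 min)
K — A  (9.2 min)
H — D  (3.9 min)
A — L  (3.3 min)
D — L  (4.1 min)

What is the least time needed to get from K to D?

9.2 min

Enumerating some paths:
K → B → L → D: 0.8+4.9+4.1 = 9.8
K → B → E → H → D: 0.8+2.6+5.3+3.9 = 12.6
K → B → H → D: 0.8+4.5+3.9 = 9.2
K → B → C → H → D: 0.8+0.9+6.1+3.9 = 11.7
Cheapest is K → B → H → D at 9.2 min.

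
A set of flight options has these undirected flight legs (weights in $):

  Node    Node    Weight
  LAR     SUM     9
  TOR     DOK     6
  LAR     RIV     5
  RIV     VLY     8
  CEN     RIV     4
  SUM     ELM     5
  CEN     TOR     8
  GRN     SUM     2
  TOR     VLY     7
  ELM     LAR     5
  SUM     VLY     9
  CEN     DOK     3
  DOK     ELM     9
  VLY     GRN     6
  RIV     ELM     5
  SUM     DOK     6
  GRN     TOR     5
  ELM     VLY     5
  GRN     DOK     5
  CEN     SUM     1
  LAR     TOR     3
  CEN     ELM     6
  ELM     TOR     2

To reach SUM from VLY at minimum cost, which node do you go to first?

Candidate routes:
VLY - GRN - SUM: 6+2 = 8
VLY - ELM - SUM: 5+5 = 10
VLY - SUM: 9 = 9
The minimum is $8 via VLY - GRN - SUM.
So from VLY the first move is to GRN.

GRN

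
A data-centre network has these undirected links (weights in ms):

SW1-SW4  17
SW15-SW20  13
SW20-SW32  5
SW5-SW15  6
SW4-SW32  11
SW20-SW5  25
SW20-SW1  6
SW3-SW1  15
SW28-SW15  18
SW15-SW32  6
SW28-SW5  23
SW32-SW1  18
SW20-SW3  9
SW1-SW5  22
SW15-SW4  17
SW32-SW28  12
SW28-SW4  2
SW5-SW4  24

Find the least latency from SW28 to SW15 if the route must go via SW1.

36 ms

Best SW28 to SW1: SW28–SW4–SW1 costing 19
Best SW1 to SW15: SW1–SW20–SW32–SW15 costing 17
Total via SW1: 19 + 17 = 36 ms.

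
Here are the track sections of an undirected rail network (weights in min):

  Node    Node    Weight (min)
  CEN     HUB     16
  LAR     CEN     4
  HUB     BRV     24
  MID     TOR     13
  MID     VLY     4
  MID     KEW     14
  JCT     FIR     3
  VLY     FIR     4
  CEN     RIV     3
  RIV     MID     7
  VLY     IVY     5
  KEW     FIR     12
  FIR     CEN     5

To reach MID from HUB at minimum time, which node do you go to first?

Candidate routes:
HUB - CEN - RIV - MID: 16+3+7 = 26
HUB - CEN - FIR - VLY - MID: 16+5+4+4 = 29
Cheapest is HUB - CEN - RIV - MID at 26 min.
So from HUB the first move is to CEN.

CEN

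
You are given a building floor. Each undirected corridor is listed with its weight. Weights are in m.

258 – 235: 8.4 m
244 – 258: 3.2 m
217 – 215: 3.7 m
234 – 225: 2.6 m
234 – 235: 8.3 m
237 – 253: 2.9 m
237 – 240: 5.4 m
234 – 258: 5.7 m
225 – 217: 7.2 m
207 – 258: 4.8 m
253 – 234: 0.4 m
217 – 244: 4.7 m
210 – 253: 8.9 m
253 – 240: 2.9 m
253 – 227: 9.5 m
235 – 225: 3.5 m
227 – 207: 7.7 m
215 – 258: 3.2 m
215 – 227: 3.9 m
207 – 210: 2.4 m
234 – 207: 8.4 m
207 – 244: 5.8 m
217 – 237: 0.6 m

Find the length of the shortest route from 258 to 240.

9 m

Running Dijkstra from 258:
258: 0
215: 3.2  (via 258)
244: 3.2  (via 258)
207: 4.8  (via 258)
234: 5.7  (via 258)
253: 6.1  (via 234)
217: 6.9  (via 215)
227: 7.1  (via 215)
210: 7.2  (via 207)
237: 7.5  (via 217)
225: 8.3  (via 234)
235: 8.4  (via 258)
240: 9  (via 253)
Shortest route: 258 → 234 → 253 → 240 = 9 m.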